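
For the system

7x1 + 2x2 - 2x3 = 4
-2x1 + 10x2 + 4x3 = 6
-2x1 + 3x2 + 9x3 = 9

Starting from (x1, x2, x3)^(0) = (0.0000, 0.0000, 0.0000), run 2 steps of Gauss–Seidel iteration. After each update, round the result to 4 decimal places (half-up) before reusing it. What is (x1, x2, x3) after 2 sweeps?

Iteration 1:
  x1 = (4 - (2)·0.0000 - (-2)·0.0000) / (7) = 0.5714
  x2 = (6 - (-2)·0.5714 - (4)·0.0000) / (10) = 0.7143
  x3 = (9 - (-2)·0.5714 - (3)·0.7143) / (9) = 0.8889
Iteration 2:
  x1 = (4 - (2)·0.7143 - (-2)·0.8889) / (7) = 0.6213
  x2 = (6 - (-2)·0.6213 - (4)·0.8889) / (10) = 0.3687
  x3 = (9 - (-2)·0.6213 - (3)·0.3687) / (9) = 1.0152

(0.6213, 0.3687, 1.0152)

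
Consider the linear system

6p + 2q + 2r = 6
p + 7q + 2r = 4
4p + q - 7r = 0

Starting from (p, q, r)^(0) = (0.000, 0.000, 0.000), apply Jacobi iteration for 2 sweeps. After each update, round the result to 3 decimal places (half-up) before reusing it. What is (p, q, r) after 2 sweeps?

(0.810, 0.429, 0.653)

Iteration 1:
  p = (6 - (2)·0.000 - (2)·0.000) / (6) = 1.000
  q = (4 - (1)·0.000 - (2)·0.000) / (7) = 0.571
  r = (0 - (4)·0.000 - (1)·0.000) / (-7) = 0.000
Iteration 2:
  p = (6 - (2)·0.571 - (2)·0.000) / (6) = 0.810
  q = (4 - (1)·1.000 - (2)·0.000) / (7) = 0.429
  r = (0 - (4)·1.000 - (1)·0.571) / (-7) = 0.653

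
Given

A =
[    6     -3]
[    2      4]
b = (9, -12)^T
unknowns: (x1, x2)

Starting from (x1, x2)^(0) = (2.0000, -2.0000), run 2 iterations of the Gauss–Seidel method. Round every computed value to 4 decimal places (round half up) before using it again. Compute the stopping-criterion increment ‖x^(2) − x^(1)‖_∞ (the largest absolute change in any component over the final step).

0.6250

Iteration 1:
  x1 = (9 - (-3)·-2.0000) / (6) = 0.5000
  x2 = (-12 - (2)·0.5000) / (4) = -3.2500
Iteration 2:
  x1 = (9 - (-3)·-3.2500) / (6) = -0.1250
  x2 = (-12 - (2)·-0.1250) / (4) = -2.9375
Change: (-0.6250, 0.3125) → max |·| = 0.6250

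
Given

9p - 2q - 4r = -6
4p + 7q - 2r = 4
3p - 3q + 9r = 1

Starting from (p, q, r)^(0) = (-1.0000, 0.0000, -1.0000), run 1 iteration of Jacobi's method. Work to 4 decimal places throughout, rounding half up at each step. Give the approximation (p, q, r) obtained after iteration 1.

(-1.1111, 0.8571, 0.4444)

Iteration 1:
  p = (-6 - (-2)·0.0000 - (-4)·-1.0000) / (9) = -1.1111
  q = (4 - (4)·-1.0000 - (-2)·-1.0000) / (7) = 0.8571
  r = (1 - (3)·-1.0000 - (-3)·0.0000) / (9) = 0.4444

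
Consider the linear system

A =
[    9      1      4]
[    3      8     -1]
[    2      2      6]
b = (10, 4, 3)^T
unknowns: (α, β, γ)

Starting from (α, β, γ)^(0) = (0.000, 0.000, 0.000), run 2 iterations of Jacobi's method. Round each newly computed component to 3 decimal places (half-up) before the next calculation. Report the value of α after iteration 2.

0.833

Iteration 1:
  α = (10 - (1)·0.000 - (4)·0.000) / (9) = 1.111
  β = (4 - (3)·0.000 - (-1)·0.000) / (8) = 0.500
  γ = (3 - (2)·0.000 - (2)·0.000) / (6) = 0.500
Iteration 2:
  α = (10 - (1)·0.500 - (4)·0.500) / (9) = 0.833
  β = (4 - (3)·1.111 - (-1)·0.500) / (8) = 0.146
  γ = (3 - (2)·1.111 - (2)·0.500) / (6) = -0.037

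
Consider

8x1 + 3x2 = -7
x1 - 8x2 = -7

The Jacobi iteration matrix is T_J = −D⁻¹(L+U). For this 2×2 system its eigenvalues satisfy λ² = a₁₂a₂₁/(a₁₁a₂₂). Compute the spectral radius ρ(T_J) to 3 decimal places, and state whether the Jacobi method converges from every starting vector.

a₁₂a₂₁/(a₁₁a₂₂) = (3)·(1) / ((8)·(-8)) = -0.046875
ρ = √|-0.046875| = √0.046875 = 0.217
ρ < 1, so Jacobi converges

0.217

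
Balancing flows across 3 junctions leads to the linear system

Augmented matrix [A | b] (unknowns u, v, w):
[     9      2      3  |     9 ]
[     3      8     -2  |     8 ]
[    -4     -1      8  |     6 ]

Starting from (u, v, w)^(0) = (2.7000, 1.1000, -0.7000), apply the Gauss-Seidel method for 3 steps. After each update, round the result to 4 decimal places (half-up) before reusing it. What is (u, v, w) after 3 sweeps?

(0.3688, 1.1433, 1.0773)

Iteration 1:
  u = (9 - (2)·1.1000 - (3)·-0.7000) / (9) = 0.9889
  v = (8 - (3)·0.9889 - (-2)·-0.7000) / (8) = 0.4542
  w = (6 - (-4)·0.9889 - (-1)·0.4542) / (8) = 1.3012
Iteration 2:
  u = (9 - (2)·0.4542 - (3)·1.3012) / (9) = 0.4653
  v = (8 - (3)·0.4653 - (-2)·1.3012) / (8) = 1.1508
  w = (6 - (-4)·0.4653 - (-1)·1.1508) / (8) = 1.1265
Iteration 3:
  u = (9 - (2)·1.1508 - (3)·1.1265) / (9) = 0.3688
  v = (8 - (3)·0.3688 - (-2)·1.1265) / (8) = 1.1433
  w = (6 - (-4)·0.3688 - (-1)·1.1433) / (8) = 1.0773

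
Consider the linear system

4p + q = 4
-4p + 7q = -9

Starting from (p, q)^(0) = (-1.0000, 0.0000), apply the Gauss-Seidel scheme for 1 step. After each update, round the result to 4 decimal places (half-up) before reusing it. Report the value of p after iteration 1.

1.0000

Iteration 1:
  p = (4 - (1)·0.0000) / (4) = 1.0000
  q = (-9 - (-4)·1.0000) / (7) = -0.7143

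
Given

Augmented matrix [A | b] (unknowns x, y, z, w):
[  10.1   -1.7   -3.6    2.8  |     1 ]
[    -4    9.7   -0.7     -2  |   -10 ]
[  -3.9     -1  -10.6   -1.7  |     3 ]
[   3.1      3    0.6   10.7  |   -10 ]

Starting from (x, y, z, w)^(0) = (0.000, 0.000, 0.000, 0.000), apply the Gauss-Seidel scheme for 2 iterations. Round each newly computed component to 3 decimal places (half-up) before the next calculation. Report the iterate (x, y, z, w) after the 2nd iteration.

Iteration 1:
  x = (1 - (-1.7)·0.000 - (-3.6)·0.000 - (2.8)·0.000) / (10.1) = 0.099
  y = (-10 - (-4)·0.099 - (-0.7)·0.000 - (-2)·0.000) / (9.7) = -0.990
  z = (3 - (-3.9)·0.099 - (-1)·-0.990 - (-1.7)·0.000) / (-10.6) = -0.226
  w = (-10 - (3.1)·0.099 - (3)·-0.990 - (0.6)·-0.226) / (10.7) = -0.673
Iteration 2:
  x = (1 - (-1.7)·-0.990 - (-3.6)·-0.226 - (2.8)·-0.673) / (10.1) = 0.038
  y = (-10 - (-4)·0.038 - (-0.7)·-0.226 - (-2)·-0.673) / (9.7) = -1.170
  z = (3 - (-3.9)·0.038 - (-1)·-1.170 - (-1.7)·-0.673) / (-10.6) = -0.079
  w = (-10 - (3.1)·0.038 - (3)·-1.170 - (0.6)·-0.079) / (10.7) = -0.613

(0.038, -1.170, -0.079, -0.613)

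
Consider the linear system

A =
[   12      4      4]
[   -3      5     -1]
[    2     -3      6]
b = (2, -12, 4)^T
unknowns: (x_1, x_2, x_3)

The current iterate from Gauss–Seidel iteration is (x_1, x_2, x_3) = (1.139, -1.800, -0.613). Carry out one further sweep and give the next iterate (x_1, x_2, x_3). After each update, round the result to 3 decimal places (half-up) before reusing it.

(0.971, -1.940, -0.627)

One sweep:
  x_1 = (2 - (4)·-1.800 - (4)·-0.613) / (12) = 0.971
  x_2 = (-12 - (-3)·0.971 - (-1)·-0.613) / (5) = -1.940
  x_3 = (4 - (2)·0.971 - (-3)·-1.940) / (6) = -0.627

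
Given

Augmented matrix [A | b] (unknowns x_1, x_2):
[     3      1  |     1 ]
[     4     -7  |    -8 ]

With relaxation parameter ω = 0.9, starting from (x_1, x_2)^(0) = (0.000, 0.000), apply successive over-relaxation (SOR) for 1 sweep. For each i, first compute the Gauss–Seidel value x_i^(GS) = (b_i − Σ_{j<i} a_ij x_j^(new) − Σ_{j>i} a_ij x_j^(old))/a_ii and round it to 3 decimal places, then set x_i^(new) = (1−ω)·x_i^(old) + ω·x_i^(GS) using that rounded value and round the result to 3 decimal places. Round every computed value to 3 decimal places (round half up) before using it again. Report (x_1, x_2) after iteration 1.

(0.300, 1.183)

Iteration 1:
  x_1: GS value = (1 - (1)·0.000) / (3) = 0.333;  x_1 ← (1−ω)·0.000 + ω·0.333 = 0.300
  x_2: GS value = (-8 - (4)·0.300) / (-7) = 1.314;  x_2 ← (1−ω)·0.000 + ω·1.314 = 1.183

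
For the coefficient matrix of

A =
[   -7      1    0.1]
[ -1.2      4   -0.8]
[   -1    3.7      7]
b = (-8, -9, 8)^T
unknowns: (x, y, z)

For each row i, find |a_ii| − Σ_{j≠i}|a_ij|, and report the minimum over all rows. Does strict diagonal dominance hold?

row 1: |-7| − (1+0.1) = 5.9
row 2: |4| − (1.2+0.8) = 2
row 3: |7| − (1+3.7) = 2.3
minimum over rows = 2 → strictly diagonally dominant (convergence guaranteed)

2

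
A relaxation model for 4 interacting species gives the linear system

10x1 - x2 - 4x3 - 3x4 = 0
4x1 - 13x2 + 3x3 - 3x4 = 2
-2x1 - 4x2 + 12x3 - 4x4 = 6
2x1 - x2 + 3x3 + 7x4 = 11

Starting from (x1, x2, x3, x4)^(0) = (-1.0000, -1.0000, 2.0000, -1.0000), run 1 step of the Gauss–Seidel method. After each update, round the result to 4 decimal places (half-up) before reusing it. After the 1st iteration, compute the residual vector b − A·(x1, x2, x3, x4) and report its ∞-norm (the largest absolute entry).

11.7097

Iteration 1:
  x1 = (0 - (-1)·-1.0000 - (-4)·2.0000 - (-3)·-1.0000) / (10) = 0.4000
  x2 = (2 - (4)·0.4000 - (3)·2.0000 - (-3)·-1.0000) / (-13) = 0.6615
  x3 = (6 - (-2)·0.4000 - (-4)·0.6615 - (-4)·-1.0000) / (12) = 0.4538
  x4 = (11 - (2)·0.4000 - (-1)·0.6615 - (3)·0.4538) / (7) = 1.3572
Residual b − A·x = (2.5483, 11.7097, 9.4292, -0.0003); ∞-norm = 11.7097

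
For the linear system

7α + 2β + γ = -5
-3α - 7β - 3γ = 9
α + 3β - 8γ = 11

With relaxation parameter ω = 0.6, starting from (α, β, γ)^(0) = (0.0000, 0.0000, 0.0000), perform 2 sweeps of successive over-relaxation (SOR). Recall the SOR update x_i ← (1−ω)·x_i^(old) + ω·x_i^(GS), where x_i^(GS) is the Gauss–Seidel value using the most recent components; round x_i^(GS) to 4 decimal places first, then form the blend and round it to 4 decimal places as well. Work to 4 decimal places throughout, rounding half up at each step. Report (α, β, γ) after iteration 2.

Iteration 1:
  α: GS value = (-5 - (2)·0.0000 - (1)·0.0000) / (7) = -0.7143;  α ← (1−ω)·0.0000 + ω·-0.7143 = -0.4286
  β: GS value = (9 - (-3)·-0.4286 - (-3)·0.0000) / (-7) = -1.1020;  β ← (1−ω)·0.0000 + ω·-1.1020 = -0.6612
  γ: GS value = (11 - (1)·-0.4286 - (3)·-0.6612) / (-8) = -1.6765;  γ ← (1−ω)·0.0000 + ω·-1.6765 = -1.0059
Iteration 2:
  α: GS value = (-5 - (2)·-0.6612 - (1)·-1.0059) / (7) = -0.3817;  α ← (1−ω)·-0.4286 + ω·-0.3817 = -0.4005
  β: GS value = (9 - (-3)·-0.4005 - (-3)·-1.0059) / (-7) = -0.6830;  β ← (1−ω)·-0.6612 + ω·-0.6830 = -0.6743
  γ: GS value = (11 - (1)·-0.4005 - (3)·-0.6743) / (-8) = -1.6779;  γ ← (1−ω)·-1.0059 + ω·-1.6779 = -1.4091

(-0.4005, -0.6743, -1.4091)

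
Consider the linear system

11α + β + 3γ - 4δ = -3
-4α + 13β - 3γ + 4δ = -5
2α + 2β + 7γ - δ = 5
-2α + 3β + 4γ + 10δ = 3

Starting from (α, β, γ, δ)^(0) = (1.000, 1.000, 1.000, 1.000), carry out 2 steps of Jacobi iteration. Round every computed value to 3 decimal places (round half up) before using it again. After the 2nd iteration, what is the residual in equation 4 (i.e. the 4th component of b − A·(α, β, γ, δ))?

-1.797

Iteration 1:
  α = (-3 - (1)·1.000 - (3)·1.000 - (-4)·1.000) / (11) = -0.273
  β = (-5 - (-4)·1.000 - (-3)·1.000 - (4)·1.000) / (13) = -0.154
  γ = (5 - (2)·1.000 - (2)·1.000 - (-1)·1.000) / (7) = 0.286
  δ = (3 - (-2)·1.000 - (3)·1.000 - (4)·1.000) / (10) = -0.200
Iteration 2:
  α = (-3 - (1)·-0.154 - (3)·0.286 - (-4)·-0.200) / (11) = -0.409
  β = (-5 - (-4)·-0.273 - (-3)·0.286 - (4)·-0.200) / (13) = -0.341
  γ = (5 - (2)·-0.273 - (2)·-0.154 - (-1)·-0.200) / (7) = 0.808
  δ = (3 - (-2)·-0.273 - (3)·-0.154 - (4)·0.286) / (10) = 0.177
Residual b − A·x = (0.124, -0.487, 1.021, -1.797)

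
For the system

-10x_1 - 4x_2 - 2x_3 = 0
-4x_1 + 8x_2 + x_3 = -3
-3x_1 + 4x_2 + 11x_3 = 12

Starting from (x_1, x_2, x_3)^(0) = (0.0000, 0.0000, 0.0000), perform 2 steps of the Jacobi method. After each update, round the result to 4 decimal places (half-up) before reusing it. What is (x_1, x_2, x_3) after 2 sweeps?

Iteration 1:
  x_1 = (0 - (-4)·0.0000 - (-2)·0.0000) / (-10) = 0.0000
  x_2 = (-3 - (-4)·0.0000 - (1)·0.0000) / (8) = -0.3750
  x_3 = (12 - (-3)·0.0000 - (4)·0.0000) / (11) = 1.0909
Iteration 2:
  x_1 = (0 - (-4)·-0.3750 - (-2)·1.0909) / (-10) = -0.0682
  x_2 = (-3 - (-4)·0.0000 - (1)·1.0909) / (8) = -0.5114
  x_3 = (12 - (-3)·0.0000 - (4)·-0.3750) / (11) = 1.2273

(-0.0682, -0.5114, 1.2273)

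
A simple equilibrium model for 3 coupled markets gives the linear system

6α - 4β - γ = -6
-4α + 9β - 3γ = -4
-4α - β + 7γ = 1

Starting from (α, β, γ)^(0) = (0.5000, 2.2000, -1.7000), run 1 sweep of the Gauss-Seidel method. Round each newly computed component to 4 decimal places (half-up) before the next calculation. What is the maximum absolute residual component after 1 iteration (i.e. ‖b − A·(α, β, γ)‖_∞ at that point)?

10.7034

Iteration 1:
  α = (-6 - (-4)·2.2000 - (-1)·-1.7000) / (6) = 0.1833
  β = (-4 - (-4)·0.1833 - (-3)·-1.7000) / (9) = -0.9296
  γ = (1 - (-4)·0.1833 - (-1)·-0.9296) / (7) = 0.1148
Residual b − A·x = (-10.7034, 5.4440, 0.0000); ∞-norm = 10.7034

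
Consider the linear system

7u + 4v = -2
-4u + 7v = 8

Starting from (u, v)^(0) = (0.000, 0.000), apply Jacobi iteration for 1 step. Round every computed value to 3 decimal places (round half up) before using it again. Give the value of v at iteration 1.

1.143

Iteration 1:
  u = (-2 - (4)·0.000) / (7) = -0.286
  v = (8 - (-4)·0.000) / (7) = 1.143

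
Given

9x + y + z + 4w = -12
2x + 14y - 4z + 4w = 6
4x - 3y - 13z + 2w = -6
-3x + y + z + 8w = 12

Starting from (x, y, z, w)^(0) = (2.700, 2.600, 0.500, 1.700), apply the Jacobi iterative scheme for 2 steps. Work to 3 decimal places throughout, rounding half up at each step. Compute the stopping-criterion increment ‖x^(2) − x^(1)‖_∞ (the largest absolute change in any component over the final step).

1.619

Iteration 1:
  x = (-12 - (1)·2.600 - (1)·0.500 - (4)·1.700) / (9) = -2.433
  y = (6 - (2)·2.700 - (-4)·0.500 - (4)·1.700) / (14) = -0.300
  z = (-6 - (4)·2.700 - (-3)·2.600 - (2)·1.700) / (-13) = 0.954
  w = (12 - (-3)·2.700 - (1)·2.600 - (1)·0.500) / (8) = 2.125
Iteration 2:
  x = (-12 - (1)·-0.300 - (1)·0.954 - (4)·2.125) / (9) = -2.350
  y = (6 - (2)·-2.433 - (-4)·0.954 - (4)·2.125) / (14) = 0.442
  z = (-6 - (4)·-2.433 - (-3)·-0.300 - (2)·2.125) / (-13) = 0.109
  w = (12 - (-3)·-2.433 - (1)·-0.300 - (1)·0.954) / (8) = 0.506
Change: (0.083, 0.742, -0.845, -1.619) → max |·| = 1.619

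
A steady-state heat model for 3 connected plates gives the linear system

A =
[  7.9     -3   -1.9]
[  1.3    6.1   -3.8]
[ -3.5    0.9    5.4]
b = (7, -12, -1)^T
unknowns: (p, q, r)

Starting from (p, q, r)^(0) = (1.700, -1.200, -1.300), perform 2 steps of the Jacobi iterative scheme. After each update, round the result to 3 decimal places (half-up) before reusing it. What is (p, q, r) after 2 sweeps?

Iteration 1:
  p = (7 - (-3)·-1.200 - (-1.9)·-1.300) / (7.9) = 0.118
  q = (-12 - (1.3)·1.700 - (-3.8)·-1.300) / (6.1) = -3.139
  r = (-1 - (-3.5)·1.700 - (0.9)·-1.200) / (5.4) = 1.117
Iteration 2:
  p = (7 - (-3)·-3.139 - (-1.9)·1.117) / (7.9) = -0.037
  q = (-12 - (1.3)·0.118 - (-3.8)·1.117) / (6.1) = -1.297
  r = (-1 - (-3.5)·0.118 - (0.9)·-3.139) / (5.4) = 0.414

(-0.037, -1.297, 0.414)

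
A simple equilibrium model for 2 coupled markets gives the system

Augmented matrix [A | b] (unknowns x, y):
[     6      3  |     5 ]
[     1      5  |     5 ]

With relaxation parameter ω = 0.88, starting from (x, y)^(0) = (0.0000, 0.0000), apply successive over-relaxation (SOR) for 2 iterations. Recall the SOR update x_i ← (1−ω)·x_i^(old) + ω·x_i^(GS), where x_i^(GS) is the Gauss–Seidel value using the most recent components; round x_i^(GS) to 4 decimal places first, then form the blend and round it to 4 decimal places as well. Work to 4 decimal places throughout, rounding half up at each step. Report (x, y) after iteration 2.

Iteration 1:
  x: GS value = (5 - (3)·0.0000) / (6) = 0.8333;  x ← (1−ω)·0.0000 + ω·0.8333 = 0.7333
  y: GS value = (5 - (1)·0.7333) / (5) = 0.8533;  y ← (1−ω)·0.0000 + ω·0.8533 = 0.7509
Iteration 2:
  x: GS value = (5 - (3)·0.7509) / (6) = 0.4579;  x ← (1−ω)·0.7333 + ω·0.4579 = 0.4909
  y: GS value = (5 - (1)·0.4909) / (5) = 0.9018;  y ← (1−ω)·0.7509 + ω·0.9018 = 0.8837

(0.4909, 0.8837)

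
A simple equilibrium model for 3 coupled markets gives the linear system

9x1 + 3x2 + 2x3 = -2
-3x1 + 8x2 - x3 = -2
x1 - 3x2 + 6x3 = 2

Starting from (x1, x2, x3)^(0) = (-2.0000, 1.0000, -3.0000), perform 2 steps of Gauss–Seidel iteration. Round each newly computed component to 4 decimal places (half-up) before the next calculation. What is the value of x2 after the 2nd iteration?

Iteration 1:
  x1 = (-2 - (3)·1.0000 - (2)·-3.0000) / (9) = 0.1111
  x2 = (-2 - (-3)·0.1111 - (-1)·-3.0000) / (8) = -0.5833
  x3 = (2 - (1)·0.1111 - (-3)·-0.5833) / (6) = 0.0232
Iteration 2:
  x1 = (-2 - (3)·-0.5833 - (2)·0.0232) / (9) = -0.0329
  x2 = (-2 - (-3)·-0.0329 - (-1)·0.0232) / (8) = -0.2594
  x3 = (2 - (1)·-0.0329 - (-3)·-0.2594) / (6) = 0.2091

-0.2594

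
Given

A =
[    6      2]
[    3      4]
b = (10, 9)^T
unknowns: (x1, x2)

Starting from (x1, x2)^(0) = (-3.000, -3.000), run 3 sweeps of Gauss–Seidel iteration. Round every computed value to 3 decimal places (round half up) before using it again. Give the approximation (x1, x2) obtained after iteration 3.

(1.312, 1.266)

Iteration 1:
  x1 = (10 - (2)·-3.000) / (6) = 2.667
  x2 = (9 - (3)·2.667) / (4) = 0.250
Iteration 2:
  x1 = (10 - (2)·0.250) / (6) = 1.583
  x2 = (9 - (3)·1.583) / (4) = 1.063
Iteration 3:
  x1 = (10 - (2)·1.063) / (6) = 1.312
  x2 = (9 - (3)·1.312) / (4) = 1.266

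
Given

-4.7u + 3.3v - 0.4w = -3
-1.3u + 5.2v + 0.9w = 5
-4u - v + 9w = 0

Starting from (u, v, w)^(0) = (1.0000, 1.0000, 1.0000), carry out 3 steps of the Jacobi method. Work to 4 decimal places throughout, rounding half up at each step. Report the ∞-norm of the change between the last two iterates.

0.0887

Iteration 1:
  u = (-3 - (3.3)·1.0000 - (-0.4)·1.0000) / (-4.7) = 1.2553
  v = (5 - (-1.3)·1.0000 - (0.9)·1.0000) / (5.2) = 1.0385
  w = (0 - (-4)·1.0000 - (-1)·1.0000) / (9) = 0.5556
Iteration 2:
  u = (-3 - (3.3)·1.0385 - (-0.4)·0.5556) / (-4.7) = 1.3202
  v = (5 - (-1.3)·1.2553 - (0.9)·0.5556) / (5.2) = 1.1792
  w = (0 - (-4)·1.2553 - (-1)·1.0385) / (9) = 0.6733
Iteration 3:
  u = (-3 - (3.3)·1.1792 - (-0.4)·0.6733) / (-4.7) = 1.4089
  v = (5 - (-1.3)·1.3202 - (0.9)·0.6733) / (5.2) = 1.1751
  w = (0 - (-4)·1.3202 - (-1)·1.1792) / (9) = 0.7178
Change: (0.0887, -0.0041, 0.0445) → max |·| = 0.0887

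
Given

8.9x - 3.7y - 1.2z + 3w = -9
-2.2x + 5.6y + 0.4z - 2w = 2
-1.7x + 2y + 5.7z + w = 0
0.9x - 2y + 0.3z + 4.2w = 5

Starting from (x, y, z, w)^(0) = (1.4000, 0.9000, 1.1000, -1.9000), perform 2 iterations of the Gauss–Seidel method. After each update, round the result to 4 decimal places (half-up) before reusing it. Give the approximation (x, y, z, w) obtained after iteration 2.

Iteration 1:
  x = (-9 - (-3.7)·0.9000 - (-1.2)·1.1000 - (3)·-1.9000) / (8.9) = 0.1517
  y = (2 - (-2.2)·0.1517 - (0.4)·1.1000 - (-2)·-1.9000) / (5.6) = -0.3404
  z = (0 - (-1.7)·0.1517 - (2)·-0.3404 - (1)·-1.9000) / (5.7) = 0.4980
  w = (5 - (0.9)·0.1517 - (-2)·-0.3404 - (0.3)·0.4980) / (4.2) = 0.9603
Iteration 2:
  x = (-9 - (-3.7)·-0.3404 - (-1.2)·0.4980 - (3)·0.9603) / (8.9) = -1.4093
  y = (2 - (-2.2)·-1.4093 - (0.4)·0.4980 - (-2)·0.9603) / (5.6) = 0.1109
  z = (0 - (-1.7)·-1.4093 - (2)·0.1109 - (1)·0.9603) / (5.7) = -0.6277
  w = (5 - (0.9)·-1.4093 - (-2)·0.1109 - (0.3)·-0.6277) / (4.2) = 1.5901

(-1.4093, 0.1109, -0.6277, 1.5901)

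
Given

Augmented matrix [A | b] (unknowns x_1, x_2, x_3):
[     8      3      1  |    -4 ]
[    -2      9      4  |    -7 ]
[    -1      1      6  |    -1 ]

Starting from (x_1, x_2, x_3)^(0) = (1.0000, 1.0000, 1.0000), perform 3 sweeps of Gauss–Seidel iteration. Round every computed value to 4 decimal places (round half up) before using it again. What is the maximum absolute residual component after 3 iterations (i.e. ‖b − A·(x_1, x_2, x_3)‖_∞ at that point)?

Iteration 1:
  x_1 = (-4 - (3)·1.0000 - (1)·1.0000) / (8) = -1.0000
  x_2 = (-7 - (-2)·-1.0000 - (4)·1.0000) / (9) = -1.4444
  x_3 = (-1 - (-1)·-1.0000 - (1)·-1.4444) / (6) = -0.0926
Iteration 2:
  x_1 = (-4 - (3)·-1.4444 - (1)·-0.0926) / (8) = 0.0532
  x_2 = (-7 - (-2)·0.0532 - (4)·-0.0926) / (9) = -0.7248
  x_3 = (-1 - (-1)·0.0532 - (1)·-0.7248) / (6) = -0.0370
Iteration 3:
  x_1 = (-4 - (3)·-0.7248 - (1)·-0.0370) / (8) = -0.2236
  x_2 = (-7 - (-2)·-0.2236 - (4)·-0.0370) / (9) = -0.8110
  x_3 = (-1 - (-1)·-0.2236 - (1)·-0.8110) / (6) = -0.0688
Residual b − A·x = (0.2906, 0.1270, 0.0002); ∞-norm = 0.2906

0.2906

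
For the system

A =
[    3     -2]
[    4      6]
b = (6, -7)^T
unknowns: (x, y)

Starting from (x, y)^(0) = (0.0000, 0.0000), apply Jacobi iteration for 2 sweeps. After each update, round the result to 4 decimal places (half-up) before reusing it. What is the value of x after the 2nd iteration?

1.2222

Iteration 1:
  x = (6 - (-2)·0.0000) / (3) = 2.0000
  y = (-7 - (4)·0.0000) / (6) = -1.1667
Iteration 2:
  x = (6 - (-2)·-1.1667) / (3) = 1.2222
  y = (-7 - (4)·2.0000) / (6) = -2.5000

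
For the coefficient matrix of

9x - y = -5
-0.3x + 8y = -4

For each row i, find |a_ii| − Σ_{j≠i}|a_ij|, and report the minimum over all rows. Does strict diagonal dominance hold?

7.7

row 1: |9| − (1) = 8
row 2: |8| − (0.3) = 7.7
minimum over rows = 7.7 → strictly diagonally dominant (convergence guaranteed)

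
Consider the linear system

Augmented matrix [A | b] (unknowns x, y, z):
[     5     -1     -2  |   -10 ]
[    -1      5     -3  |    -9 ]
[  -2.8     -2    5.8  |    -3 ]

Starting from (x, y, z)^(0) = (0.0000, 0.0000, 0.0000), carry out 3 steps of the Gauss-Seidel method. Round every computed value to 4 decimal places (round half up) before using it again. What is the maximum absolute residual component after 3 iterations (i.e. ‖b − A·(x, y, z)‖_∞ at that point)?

2.2642

Iteration 1:
  x = (-10 - (-1)·0.0000 - (-2)·0.0000) / (5) = -2.0000
  y = (-9 - (-1)·-2.0000 - (-3)·0.0000) / (5) = -2.2000
  z = (-3 - (-2.8)·-2.0000 - (-2)·-2.2000) / (5.8) = -2.2414
Iteration 2:
  x = (-10 - (-1)·-2.2000 - (-2)·-2.2414) / (5) = -3.3366
  y = (-9 - (-1)·-3.3366 - (-3)·-2.2414) / (5) = -3.8122
  z = (-3 - (-2.8)·-3.3366 - (-2)·-3.8122) / (5.8) = -3.4426
Iteration 3:
  x = (-10 - (-1)·-3.8122 - (-2)·-3.4426) / (5) = -4.1395
  y = (-9 - (-1)·-4.1395 - (-3)·-3.4426) / (5) = -4.6935
  z = (-3 - (-2.8)·-4.1395 - (-2)·-4.6935) / (5.8) = -4.1341
Residual b − A·x = (-2.2642, -2.0743, 0.0002); ∞-norm = 2.2642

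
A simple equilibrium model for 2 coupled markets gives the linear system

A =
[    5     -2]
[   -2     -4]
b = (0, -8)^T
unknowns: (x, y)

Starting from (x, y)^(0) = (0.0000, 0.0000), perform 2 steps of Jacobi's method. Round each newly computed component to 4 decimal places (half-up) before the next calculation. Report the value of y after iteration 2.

2.0000

Iteration 1:
  x = (0 - (-2)·0.0000) / (5) = 0.0000
  y = (-8 - (-2)·0.0000) / (-4) = 2.0000
Iteration 2:
  x = (0 - (-2)·2.0000) / (5) = 0.8000
  y = (-8 - (-2)·0.0000) / (-4) = 2.0000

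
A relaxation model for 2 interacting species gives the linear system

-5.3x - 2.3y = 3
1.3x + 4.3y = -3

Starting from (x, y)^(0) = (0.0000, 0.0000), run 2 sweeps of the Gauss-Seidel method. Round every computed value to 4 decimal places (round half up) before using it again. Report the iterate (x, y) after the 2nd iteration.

(-0.3375, -0.5956)

Iteration 1:
  x = (3 - (-2.3)·0.0000) / (-5.3) = -0.5660
  y = (-3 - (1.3)·-0.5660) / (4.3) = -0.5266
Iteration 2:
  x = (3 - (-2.3)·-0.5266) / (-5.3) = -0.3375
  y = (-3 - (1.3)·-0.3375) / (4.3) = -0.5956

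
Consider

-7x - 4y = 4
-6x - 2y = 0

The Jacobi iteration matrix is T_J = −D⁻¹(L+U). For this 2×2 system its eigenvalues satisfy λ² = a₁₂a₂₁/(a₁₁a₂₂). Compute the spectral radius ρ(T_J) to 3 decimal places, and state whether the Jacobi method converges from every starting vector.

a₁₂a₂₁/(a₁₁a₂₂) = (-4)·(-6) / ((-7)·(-2)) = 1.714286
ρ = √|1.714286| = √1.714286 = 1.309
ρ > 1, so Jacobi diverges

1.309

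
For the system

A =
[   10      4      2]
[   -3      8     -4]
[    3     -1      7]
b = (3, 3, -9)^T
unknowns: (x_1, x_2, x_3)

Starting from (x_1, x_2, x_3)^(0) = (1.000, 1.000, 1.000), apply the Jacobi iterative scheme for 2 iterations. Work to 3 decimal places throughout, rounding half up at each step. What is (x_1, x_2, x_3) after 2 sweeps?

Iteration 1:
  x_1 = (3 - (4)·1.000 - (2)·1.000) / (10) = -0.300
  x_2 = (3 - (-3)·1.000 - (-4)·1.000) / (8) = 1.250
  x_3 = (-9 - (3)·1.000 - (-1)·1.000) / (7) = -1.571
Iteration 2:
  x_1 = (3 - (4)·1.250 - (2)·-1.571) / (10) = 0.114
  x_2 = (3 - (-3)·-0.300 - (-4)·-1.571) / (8) = -0.523
  x_3 = (-9 - (3)·-0.300 - (-1)·1.250) / (7) = -0.979

(0.114, -0.523, -0.979)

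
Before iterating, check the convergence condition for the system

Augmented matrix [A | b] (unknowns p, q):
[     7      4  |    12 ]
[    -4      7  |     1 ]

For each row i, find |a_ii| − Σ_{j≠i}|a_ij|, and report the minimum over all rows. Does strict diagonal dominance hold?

3

row 1: |7| − (4) = 3
row 2: |7| − (4) = 3
minimum over rows = 3 → strictly diagonally dominant (convergence guaranteed)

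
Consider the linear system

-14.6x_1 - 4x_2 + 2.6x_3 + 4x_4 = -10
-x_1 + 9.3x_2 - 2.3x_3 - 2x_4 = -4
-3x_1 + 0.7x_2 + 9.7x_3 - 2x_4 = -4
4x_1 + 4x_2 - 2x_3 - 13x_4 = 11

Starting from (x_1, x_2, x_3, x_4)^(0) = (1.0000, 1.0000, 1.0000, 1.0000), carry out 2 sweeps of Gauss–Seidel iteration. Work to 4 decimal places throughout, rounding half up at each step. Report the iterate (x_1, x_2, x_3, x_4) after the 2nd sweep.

Iteration 1:
  x_1 = (-10 - (-4)·1.0000 - (2.6)·1.0000 - (4)·1.0000) / (-14.6) = 0.8630
  x_2 = (-4 - (-1)·0.8630 - (-2.3)·1.0000 - (-2)·1.0000) / (9.3) = 0.1251
  x_3 = (-4 - (-3)·0.8630 - (0.7)·0.1251 - (-2)·1.0000) / (9.7) = 0.0517
  x_4 = (11 - (4)·0.8630 - (4)·0.1251 - (-2)·0.0517) / (-13) = -0.5501
Iteration 2:
  x_1 = (-10 - (-4)·0.1251 - (2.6)·0.0517 - (4)·-0.5501) / (-14.6) = 0.5092
  x_2 = (-4 - (-1)·0.5092 - (-2.3)·0.0517 - (-2)·-0.5501) / (9.3) = -0.4809
  x_3 = (-4 - (-3)·0.5092 - (0.7)·-0.4809 - (-2)·-0.5501) / (9.7) = -0.3336
  x_4 = (11 - (4)·0.5092 - (4)·-0.4809 - (-2)·-0.3336) / (-13) = -0.7861

(0.5092, -0.4809, -0.3336, -0.7861)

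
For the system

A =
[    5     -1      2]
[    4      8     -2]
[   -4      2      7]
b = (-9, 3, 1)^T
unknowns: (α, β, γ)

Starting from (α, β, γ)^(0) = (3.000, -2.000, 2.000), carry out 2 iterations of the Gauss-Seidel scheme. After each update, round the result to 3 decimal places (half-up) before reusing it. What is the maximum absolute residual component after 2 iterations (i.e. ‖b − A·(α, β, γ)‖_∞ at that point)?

Iteration 1:
  α = (-9 - (-1)·-2.000 - (2)·2.000) / (5) = -3.000
  β = (3 - (4)·-3.000 - (-2)·2.000) / (8) = 2.375
  γ = (1 - (-4)·-3.000 - (2)·2.375) / (7) = -2.250
Iteration 2:
  α = (-9 - (-1)·2.375 - (2)·-2.250) / (5) = -0.425
  β = (3 - (4)·-0.425 - (-2)·-2.250) / (8) = 0.025
  γ = (1 - (-4)·-0.425 - (2)·0.025) / (7) = -0.107
Residual b − A·x = (-6.636, 4.286, -0.001); ∞-norm = 6.636

6.636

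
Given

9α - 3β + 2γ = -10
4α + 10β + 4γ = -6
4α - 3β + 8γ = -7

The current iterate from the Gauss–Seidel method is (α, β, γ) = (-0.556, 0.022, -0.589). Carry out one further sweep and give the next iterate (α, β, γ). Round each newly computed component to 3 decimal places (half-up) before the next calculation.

One sweep:
  α = (-10 - (-3)·0.022 - (2)·-0.589) / (9) = -0.973
  β = (-6 - (4)·-0.973 - (4)·-0.589) / (10) = 0.025
  γ = (-7 - (4)·-0.973 - (-3)·0.025) / (8) = -0.379

(-0.973, 0.025, -0.379)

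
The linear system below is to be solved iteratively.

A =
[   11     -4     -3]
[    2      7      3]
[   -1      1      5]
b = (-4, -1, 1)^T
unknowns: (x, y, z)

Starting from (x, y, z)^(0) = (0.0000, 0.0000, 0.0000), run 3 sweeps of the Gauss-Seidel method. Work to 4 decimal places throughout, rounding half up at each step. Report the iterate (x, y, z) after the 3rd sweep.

Iteration 1:
  x = (-4 - (-4)·0.0000 - (-3)·0.0000) / (11) = -0.3636
  y = (-1 - (2)·-0.3636 - (3)·0.0000) / (7) = -0.0390
  z = (1 - (-1)·-0.3636 - (1)·-0.0390) / (5) = 0.1351
Iteration 2:
  x = (-4 - (-4)·-0.0390 - (-3)·0.1351) / (11) = -0.3410
  y = (-1 - (2)·-0.3410 - (3)·0.1351) / (7) = -0.1033
  z = (1 - (-1)·-0.3410 - (1)·-0.1033) / (5) = 0.1525
Iteration 3:
  x = (-4 - (-4)·-0.1033 - (-3)·0.1525) / (11) = -0.3596
  y = (-1 - (2)·-0.3596 - (3)·0.1525) / (7) = -0.1055
  z = (1 - (-1)·-0.3596 - (1)·-0.1055) / (5) = 0.1492

(-0.3596, -0.1055, 0.1492)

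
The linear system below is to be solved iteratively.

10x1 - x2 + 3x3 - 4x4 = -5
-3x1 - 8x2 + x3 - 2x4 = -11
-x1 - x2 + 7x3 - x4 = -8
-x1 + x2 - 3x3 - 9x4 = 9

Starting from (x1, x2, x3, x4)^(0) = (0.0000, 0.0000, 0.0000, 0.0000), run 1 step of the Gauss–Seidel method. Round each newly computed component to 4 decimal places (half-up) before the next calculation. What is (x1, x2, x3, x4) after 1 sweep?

Iteration 1:
  x1 = (-5 - (-1)·0.0000 - (3)·0.0000 - (-4)·0.0000) / (10) = -0.5000
  x2 = (-11 - (-3)·-0.5000 - (1)·0.0000 - (-2)·0.0000) / (-8) = 1.5625
  x3 = (-8 - (-1)·-0.5000 - (-1)·1.5625 - (-1)·0.0000) / (7) = -0.9911
  x4 = (9 - (-1)·-0.5000 - (1)·1.5625 - (-3)·-0.9911) / (-9) = -0.4405

(-0.5000, 1.5625, -0.9911, -0.4405)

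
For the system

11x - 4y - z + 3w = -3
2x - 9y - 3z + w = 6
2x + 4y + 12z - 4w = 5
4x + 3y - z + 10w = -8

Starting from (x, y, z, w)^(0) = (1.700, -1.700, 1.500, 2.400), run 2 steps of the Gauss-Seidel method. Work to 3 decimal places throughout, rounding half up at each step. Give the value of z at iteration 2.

1.090

Iteration 1:
  x = (-3 - (-4)·-1.700 - (-1)·1.500 - (3)·2.400) / (11) = -1.409
  y = (6 - (2)·-1.409 - (-3)·1.500 - (1)·2.400) / (-9) = -1.213
  z = (5 - (2)·-1.409 - (4)·-1.213 - (-4)·2.400) / (12) = 1.856
  w = (-8 - (4)·-1.409 - (3)·-1.213 - (-1)·1.856) / (10) = 0.313
Iteration 2:
  x = (-3 - (-4)·-1.213 - (-1)·1.856 - (3)·0.313) / (11) = -0.630
  y = (6 - (2)·-0.630 - (-3)·1.856 - (1)·0.313) / (-9) = -1.391
  z = (5 - (2)·-0.630 - (4)·-1.391 - (-4)·0.313) / (12) = 1.090
  w = (-8 - (4)·-0.630 - (3)·-1.391 - (-1)·1.090) / (10) = -0.022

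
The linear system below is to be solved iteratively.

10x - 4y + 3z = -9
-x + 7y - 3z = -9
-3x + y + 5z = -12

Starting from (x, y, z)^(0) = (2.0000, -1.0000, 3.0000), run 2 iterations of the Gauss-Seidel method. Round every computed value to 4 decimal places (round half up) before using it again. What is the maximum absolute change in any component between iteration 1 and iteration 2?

2.5285

Iteration 1:
  x = (-9 - (-4)·-1.0000 - (3)·3.0000) / (10) = -2.2000
  y = (-9 - (-1)·-2.2000 - (-3)·3.0000) / (7) = -0.3143
  z = (-12 - (-3)·-2.2000 - (1)·-0.3143) / (5) = -3.6571
Iteration 2:
  x = (-9 - (-4)·-0.3143 - (3)·-3.6571) / (10) = 0.0714
  y = (-9 - (-1)·0.0714 - (-3)·-3.6571) / (7) = -2.8428
  z = (-12 - (-3)·0.0714 - (1)·-2.8428) / (5) = -1.7886
Change: (2.2714, -2.5285, 1.8685) → max |·| = 2.5285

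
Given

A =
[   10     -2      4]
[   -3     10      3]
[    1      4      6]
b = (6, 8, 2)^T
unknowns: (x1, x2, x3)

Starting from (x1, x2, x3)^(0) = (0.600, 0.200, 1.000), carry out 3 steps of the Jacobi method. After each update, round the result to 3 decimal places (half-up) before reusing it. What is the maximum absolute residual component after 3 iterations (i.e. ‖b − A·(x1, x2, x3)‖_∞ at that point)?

1.170

Iteration 1:
  x1 = (6 - (-2)·0.200 - (4)·1.000) / (10) = 0.240
  x2 = (8 - (-3)·0.600 - (3)·1.000) / (10) = 0.680
  x3 = (2 - (1)·0.600 - (4)·0.200) / (6) = 0.100
Iteration 2:
  x1 = (6 - (-2)·0.680 - (4)·0.100) / (10) = 0.696
  x2 = (8 - (-3)·0.240 - (3)·0.100) / (10) = 0.842
  x3 = (2 - (1)·0.240 - (4)·0.680) / (6) = -0.160
Iteration 3:
  x1 = (6 - (-2)·0.842 - (4)·-0.160) / (10) = 0.832
  x2 = (8 - (-3)·0.696 - (3)·-0.160) / (10) = 1.057
  x3 = (2 - (1)·0.696 - (4)·0.842) / (6) = -0.344
Residual b − A·x = (1.170, 0.958, -0.996); ∞-norm = 1.170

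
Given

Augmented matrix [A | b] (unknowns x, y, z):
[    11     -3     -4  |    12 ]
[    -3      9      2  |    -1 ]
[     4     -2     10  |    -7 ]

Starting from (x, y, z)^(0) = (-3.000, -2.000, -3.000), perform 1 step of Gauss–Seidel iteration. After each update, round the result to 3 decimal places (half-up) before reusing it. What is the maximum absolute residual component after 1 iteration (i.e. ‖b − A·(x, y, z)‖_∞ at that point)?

17.489

Iteration 1:
  x = (12 - (-3)·-2.000 - (-4)·-3.000) / (11) = -0.545
  y = (-1 - (-3)·-0.545 - (2)·-3.000) / (9) = 0.374
  z = (-7 - (4)·-0.545 - (-2)·0.374) / (10) = -0.407
Residual b − A·x = (17.489, -5.187, -0.002); ∞-norm = 17.489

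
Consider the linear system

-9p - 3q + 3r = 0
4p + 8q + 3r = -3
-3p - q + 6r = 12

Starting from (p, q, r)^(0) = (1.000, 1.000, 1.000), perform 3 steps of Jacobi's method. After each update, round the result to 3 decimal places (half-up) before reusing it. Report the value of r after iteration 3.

2.424

Iteration 1:
  p = (0 - (-3)·1.000 - (3)·1.000) / (-9) = 0.000
  q = (-3 - (4)·1.000 - (3)·1.000) / (8) = -1.250
  r = (12 - (-3)·1.000 - (-1)·1.000) / (6) = 2.667
Iteration 2:
  p = (0 - (-3)·-1.250 - (3)·2.667) / (-9) = 1.306
  q = (-3 - (4)·0.000 - (3)·2.667) / (8) = -1.375
  r = (12 - (-3)·0.000 - (-1)·-1.250) / (6) = 1.792
Iteration 3:
  p = (0 - (-3)·-1.375 - (3)·1.792) / (-9) = 1.056
  q = (-3 - (4)·1.306 - (3)·1.792) / (8) = -1.700
  r = (12 - (-3)·1.306 - (-1)·-1.375) / (6) = 2.424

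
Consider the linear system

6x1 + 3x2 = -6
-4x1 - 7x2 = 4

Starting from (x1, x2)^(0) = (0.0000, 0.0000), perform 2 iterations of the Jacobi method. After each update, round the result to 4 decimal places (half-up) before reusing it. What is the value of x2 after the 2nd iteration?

Iteration 1:
  x1 = (-6 - (3)·0.0000) / (6) = -1.0000
  x2 = (4 - (-4)·0.0000) / (-7) = -0.5714
Iteration 2:
  x1 = (-6 - (3)·-0.5714) / (6) = -0.7143
  x2 = (4 - (-4)·-1.0000) / (-7) = 0.0000

0.0000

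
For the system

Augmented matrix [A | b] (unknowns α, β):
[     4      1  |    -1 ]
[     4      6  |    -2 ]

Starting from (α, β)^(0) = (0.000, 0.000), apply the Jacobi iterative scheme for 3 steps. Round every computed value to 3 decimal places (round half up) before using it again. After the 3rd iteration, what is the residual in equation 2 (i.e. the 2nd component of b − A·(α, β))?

0.164

Iteration 1:
  α = (-1 - (1)·0.000) / (4) = -0.250
  β = (-2 - (4)·0.000) / (6) = -0.333
Iteration 2:
  α = (-1 - (1)·-0.333) / (4) = -0.167
  β = (-2 - (4)·-0.250) / (6) = -0.167
Iteration 3:
  α = (-1 - (1)·-0.167) / (4) = -0.208
  β = (-2 - (4)·-0.167) / (6) = -0.222
Residual b − A·x = (0.054, 0.164)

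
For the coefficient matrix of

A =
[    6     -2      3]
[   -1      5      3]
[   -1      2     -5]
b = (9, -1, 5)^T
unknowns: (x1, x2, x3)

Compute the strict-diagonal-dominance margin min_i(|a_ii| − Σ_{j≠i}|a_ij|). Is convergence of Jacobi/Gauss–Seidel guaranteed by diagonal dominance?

row 1: |6| − (2+3) = 1
row 2: |5| − (1+3) = 1
row 3: |-5| − (1+2) = 2
minimum over rows = 1 → strictly diagonally dominant (convergence guaranteed)

1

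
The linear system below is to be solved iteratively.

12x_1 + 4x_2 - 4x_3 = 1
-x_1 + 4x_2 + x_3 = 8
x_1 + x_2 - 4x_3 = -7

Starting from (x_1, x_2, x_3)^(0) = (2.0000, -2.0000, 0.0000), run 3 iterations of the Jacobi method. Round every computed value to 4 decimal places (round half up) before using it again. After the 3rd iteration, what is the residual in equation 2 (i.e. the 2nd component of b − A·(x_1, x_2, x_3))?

0.9376

Iteration 1:
  x_1 = (1 - (4)·-2.0000 - (-4)·0.0000) / (12) = 0.7500
  x_2 = (8 - (-1)·2.0000 - (1)·0.0000) / (4) = 2.5000
  x_3 = (-7 - (1)·2.0000 - (1)·-2.0000) / (-4) = 1.7500
Iteration 2:
  x_1 = (1 - (4)·2.5000 - (-4)·1.7500) / (12) = -0.1667
  x_2 = (8 - (-1)·0.7500 - (1)·1.7500) / (4) = 1.7500
  x_3 = (-7 - (1)·0.7500 - (1)·2.5000) / (-4) = 2.5625
Iteration 3:
  x_1 = (1 - (4)·1.7500 - (-4)·2.5625) / (12) = 0.3542
  x_2 = (8 - (-1)·-0.1667 - (1)·2.5625) / (4) = 1.3177
  x_3 = (-7 - (1)·-0.1667 - (1)·1.7500) / (-4) = 2.1458
Residual b − A·x = (0.0620, 0.9376, -0.0887)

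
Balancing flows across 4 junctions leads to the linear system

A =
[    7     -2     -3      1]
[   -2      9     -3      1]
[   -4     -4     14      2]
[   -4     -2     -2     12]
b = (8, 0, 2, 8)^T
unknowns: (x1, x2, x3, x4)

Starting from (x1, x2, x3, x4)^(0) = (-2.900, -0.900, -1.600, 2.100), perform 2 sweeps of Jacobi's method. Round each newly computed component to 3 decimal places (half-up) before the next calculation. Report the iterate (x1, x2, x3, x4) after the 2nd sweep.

Iteration 1:
  x1 = (8 - (-2)·-0.900 - (-3)·-1.600 - (1)·2.100) / (7) = -0.100
  x2 = (0 - (-2)·-2.900 - (-3)·-1.600 - (1)·2.100) / (9) = -1.411
  x3 = (2 - (-4)·-2.900 - (-4)·-0.900 - (2)·2.100) / (14) = -1.243
  x4 = (8 - (-4)·-2.900 - (-2)·-0.900 - (-2)·-1.600) / (12) = -0.717
Iteration 2:
  x1 = (8 - (-2)·-1.411 - (-3)·-1.243 - (1)·-0.717) / (7) = 0.309
  x2 = (0 - (-2)·-0.100 - (-3)·-1.243 - (1)·-0.717) / (9) = -0.357
  x3 = (2 - (-4)·-0.100 - (-4)·-1.411 - (2)·-0.717) / (14) = -0.186
  x4 = (8 - (-4)·-0.100 - (-2)·-1.411 - (-2)·-1.243) / (12) = 0.191

(0.309, -0.357, -0.186, 0.191)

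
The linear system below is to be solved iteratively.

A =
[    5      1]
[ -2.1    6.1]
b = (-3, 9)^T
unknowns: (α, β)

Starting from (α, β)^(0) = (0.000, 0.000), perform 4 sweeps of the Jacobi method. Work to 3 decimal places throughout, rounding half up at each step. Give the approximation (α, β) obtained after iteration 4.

Iteration 1:
  α = (-3 - (1)·0.000) / (5) = -0.600
  β = (9 - (-2.1)·0.000) / (6.1) = 1.475
Iteration 2:
  α = (-3 - (1)·1.475) / (5) = -0.895
  β = (9 - (-2.1)·-0.600) / (6.1) = 1.269
Iteration 3:
  α = (-3 - (1)·1.269) / (5) = -0.854
  β = (9 - (-2.1)·-0.895) / (6.1) = 1.167
Iteration 4:
  α = (-3 - (1)·1.167) / (5) = -0.833
  β = (9 - (-2.1)·-0.854) / (6.1) = 1.181

(-0.833, 1.181)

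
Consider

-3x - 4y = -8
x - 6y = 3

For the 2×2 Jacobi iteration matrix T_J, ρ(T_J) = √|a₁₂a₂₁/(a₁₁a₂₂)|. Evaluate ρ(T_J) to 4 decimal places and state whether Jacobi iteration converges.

a₁₂a₂₁/(a₁₁a₂₂) = (-4)·(1) / ((-3)·(-6)) = -0.222222
ρ = √|-0.222222| = √0.222222 = 0.4714
ρ < 1, so Jacobi converges

0.4714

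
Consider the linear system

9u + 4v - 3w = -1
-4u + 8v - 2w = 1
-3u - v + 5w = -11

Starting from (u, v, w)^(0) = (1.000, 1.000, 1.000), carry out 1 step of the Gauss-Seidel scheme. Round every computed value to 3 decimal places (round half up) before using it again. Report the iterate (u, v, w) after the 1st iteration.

Iteration 1:
  u = (-1 - (4)·1.000 - (-3)·1.000) / (9) = -0.222
  v = (1 - (-4)·-0.222 - (-2)·1.000) / (8) = 0.264
  w = (-11 - (-3)·-0.222 - (-1)·0.264) / (5) = -2.280

(-0.222, 0.264, -2.280)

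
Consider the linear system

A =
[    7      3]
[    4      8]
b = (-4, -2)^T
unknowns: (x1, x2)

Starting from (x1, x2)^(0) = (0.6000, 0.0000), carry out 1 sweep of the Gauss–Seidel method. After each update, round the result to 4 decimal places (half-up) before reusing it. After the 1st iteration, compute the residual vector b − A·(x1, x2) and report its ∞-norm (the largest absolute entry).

Iteration 1:
  x1 = (-4 - (3)·0.0000) / (7) = -0.5714
  x2 = (-2 - (4)·-0.5714) / (8) = 0.0357
Residual b − A·x = (-0.1073, 0.0000); ∞-norm = 0.1073

0.1073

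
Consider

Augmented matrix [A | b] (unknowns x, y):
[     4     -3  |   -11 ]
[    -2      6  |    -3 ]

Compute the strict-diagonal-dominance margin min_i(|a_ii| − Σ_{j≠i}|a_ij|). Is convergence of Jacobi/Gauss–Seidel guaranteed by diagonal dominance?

row 1: |4| − (3) = 1
row 2: |6| − (2) = 4
minimum over rows = 1 → strictly diagonally dominant (convergence guaranteed)

1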